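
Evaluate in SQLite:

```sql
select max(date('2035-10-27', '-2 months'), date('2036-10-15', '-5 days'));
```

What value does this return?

date('2035-10-27', '-2 months') → 2035-08-27.
date('2036-10-15', '-5 days') → 2036-10-10.
Later of the two is 2036-10-10.

2036-10-10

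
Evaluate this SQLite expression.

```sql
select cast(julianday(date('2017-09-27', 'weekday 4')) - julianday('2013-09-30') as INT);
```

`weekday 4` advances to the next Thursday; 2017-09-27 is a Wednesday, so it moves forward to 2017-09-28.
0 days remain in September 2013 after the 30th (30 − 30).
Full months from October 2013 through August 2017 contribute their day counts.
Then 28 days into September 2017.
Total: 0 + 31 + 30 + 31 + 31 + 28 + 31 + 30 + 31 + 30 + 31 + 31 + 30 + 31 + 30 + 31 + 31 + 28 + 31 + 30 + 31 + 30 + 31 + 31 + 30 + 31 + 30 + 31 + 31 + 29 + 31 + 30 + 31 + 30 + 31 + 31 + 30 + 31 + 30 + 31 + 31 + 28 + 31 + 30 + 31 + 30 + 31 + 31 + 28 = 1459.

1459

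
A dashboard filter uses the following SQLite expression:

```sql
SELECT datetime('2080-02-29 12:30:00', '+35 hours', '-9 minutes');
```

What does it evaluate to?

+35 hours from 2080-02-29 12:30:00 is 2080-03-01 23:30:00 (crosses midnight).
-9 minutes from 2080-03-01 23:30:00 is 2080-03-01 23:21:00.

2080-03-01 23:21:00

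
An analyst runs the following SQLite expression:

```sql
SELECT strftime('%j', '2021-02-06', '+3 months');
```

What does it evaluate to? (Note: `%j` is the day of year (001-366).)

First apply '+3 months': 2021-02-06 → 2021-05-06.
Day-of-year for 2021-05-06: days since 2021-01-01 inclusive = 126, zero-padded to 126.

126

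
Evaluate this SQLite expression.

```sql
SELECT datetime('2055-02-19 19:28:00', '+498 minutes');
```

2055-02-20 03:46:00

498 minutes = 8h 18m; +498 minutes from 2055-02-19 19:28:00 is 2055-02-20 03:46:00 (crosses midnight).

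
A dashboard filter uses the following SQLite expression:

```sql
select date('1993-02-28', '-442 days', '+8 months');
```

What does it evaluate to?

1992-08-14

Applying '-442 days' to 1993-02-28: counting 442 days back gives 1991-12-14.
Adding +8 months to 1991-12-14 gives 1992-08-14.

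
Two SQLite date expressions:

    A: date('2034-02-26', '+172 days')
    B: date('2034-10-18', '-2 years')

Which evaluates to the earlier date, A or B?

A = 2034-08-17.
B = 2032-10-18.
B is earlier.

B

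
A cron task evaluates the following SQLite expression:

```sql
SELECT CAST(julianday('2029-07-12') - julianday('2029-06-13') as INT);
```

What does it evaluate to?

17 days remain in June 2029 after the 13th (30 − 13).
Then 12 days into July 2029.
Total: 17 + 12 = 29.

29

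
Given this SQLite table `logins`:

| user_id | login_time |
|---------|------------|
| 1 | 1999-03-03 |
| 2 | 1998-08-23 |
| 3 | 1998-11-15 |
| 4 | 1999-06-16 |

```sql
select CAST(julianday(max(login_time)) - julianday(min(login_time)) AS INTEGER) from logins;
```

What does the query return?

MIN = 1998-08-23, MAX = 1999-06-16.
8 days remain in August 1998 after the 23rd (31 − 23).
Full months from September 1998 through May 1999 contribute their day counts.
Then 16 days into June 1999.
Total: 8 + 30 + 31 + 30 + 31 + 31 + 28 + 31 + 30 + 31 + 16 = 297.

297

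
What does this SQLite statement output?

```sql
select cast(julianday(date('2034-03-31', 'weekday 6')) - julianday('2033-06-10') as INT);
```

295

`weekday 6` advances to the next Saturday; 2034-03-31 is a Friday, so it moves forward to 2034-04-01.
20 days remain in June 2033 after the 10th (30 − 10).
Full months from July 2033 through March 2034 contribute their day counts.
Then 1 day into April 2034.
Total: 20 + 31 + 31 + 30 + 31 + 30 + 31 + 31 + 28 + 31 + 1 = 295.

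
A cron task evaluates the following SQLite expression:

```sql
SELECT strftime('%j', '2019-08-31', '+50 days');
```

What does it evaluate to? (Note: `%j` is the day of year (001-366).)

293

First apply '+50 days': 2019-08-31 → 2019-10-20.
Day-of-year for 2019-10-20: days since 2019-01-01 inclusive = 293, zero-padded to 293.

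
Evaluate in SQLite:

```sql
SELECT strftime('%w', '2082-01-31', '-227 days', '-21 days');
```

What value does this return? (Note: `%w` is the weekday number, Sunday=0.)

First apply '-227 days', '-21 days': 2082-01-31 → 2081-05-28.
2081-05-28 is a Wednesday; with Sunday=0 that is 3.

3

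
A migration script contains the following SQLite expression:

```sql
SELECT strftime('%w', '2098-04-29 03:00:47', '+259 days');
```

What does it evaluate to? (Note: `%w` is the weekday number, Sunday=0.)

2

First apply '+259 days': 2098-04-29 03:00:47 → 2099-01-13 03:00:47.
2099-01-13 is a Tuesday; with Sunday=0 that is 2.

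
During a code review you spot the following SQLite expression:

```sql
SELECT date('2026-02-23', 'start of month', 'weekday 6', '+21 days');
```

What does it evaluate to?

`start of month` rewinds 2026-02-23 to 2026-02-01.
`weekday 6` advances to the next Saturday; 2026-02-01 is a Sunday, so it moves forward to 2026-02-07.
Advancing 21 more days within February lands on 2026-02-28.

2026-02-28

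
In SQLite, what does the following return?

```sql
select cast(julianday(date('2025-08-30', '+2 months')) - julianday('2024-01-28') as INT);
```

Adding +2 months to 2025-08-30 gives 2025-10-30.
3 days remain in January 2024 after the 28th (31 − 28).
Full months from February 2024 through September 2025 contribute their day counts.
Then 30 days into October 2025.
Total: 3 + 29 + 31 + 30 + 31 + 30 + 31 + 31 + 30 + 31 + 30 + 31 + 31 + 28 + 31 + 30 + 31 + 30 + 31 + 31 + 30 + 30 = 641.

641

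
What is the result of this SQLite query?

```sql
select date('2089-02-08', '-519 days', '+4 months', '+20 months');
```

2089-09-08

Applying '-519 days' to 2089-02-08: counting 519 days back gives 2087-09-08.
Adding +4 months to 2087-09-08 gives 2088-01-08.
Adding +20 months to 2088-01-08 gives 2089-09-08.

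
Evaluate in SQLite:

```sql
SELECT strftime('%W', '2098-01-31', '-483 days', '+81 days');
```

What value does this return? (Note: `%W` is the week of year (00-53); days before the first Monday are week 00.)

First apply '-483 days', '+81 days': 2098-01-31 → 2096-12-25.
2096-12-25 is a Tuesday. SQLite's %W counts Mondays since the year started; the result is 52.

52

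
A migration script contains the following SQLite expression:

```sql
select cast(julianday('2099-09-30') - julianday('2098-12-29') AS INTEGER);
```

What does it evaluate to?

2 days remain in December 2098 after the 29th (31 − 29).
Full months from January 2099 through August 2099 contribute their day counts.
Then 30 days into September 2099.
Total: 2 + 31 + 28 + 31 + 30 + 31 + 30 + 31 + 31 + 30 = 275.

275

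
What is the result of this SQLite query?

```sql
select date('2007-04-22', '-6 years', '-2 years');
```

Adding -6 years to 2007-04-22 gives 2001-04-22.
Adding -2 years to 2001-04-22 gives 1999-04-22.

1999-04-22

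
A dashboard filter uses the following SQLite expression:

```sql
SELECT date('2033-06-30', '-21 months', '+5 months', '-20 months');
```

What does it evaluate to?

Adding -21 months to 2033-06-30 gives 2031-09-30.
Adding +5 months to 2031-09-30 targets 2032-02-30. February 2032 has only 29 days, so SQLite normalizes the 1-day overflow forward to 2032-03-01.
Adding -20 months to 2032-03-01 gives 2030-07-01.

2030-07-01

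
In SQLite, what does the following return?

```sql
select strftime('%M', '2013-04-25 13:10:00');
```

`%M` extracts the 2-digit minute: 10.

10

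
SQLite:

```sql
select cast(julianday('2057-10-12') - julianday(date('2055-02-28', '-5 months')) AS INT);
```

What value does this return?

1110

Adding -5 months to 2055-02-28 gives 2054-09-28.
2 days remain in September 2054 after the 28th (30 − 28).
Full months from October 2054 through September 2057 contribute their day counts.
Then 12 days into October 2057.
Total: 2 + 31 + 30 + 31 + 31 + 28 + 31 + 30 + 31 + 30 + 31 + 31 + 30 + 31 + 30 + 31 + 31 + 29 + 31 + 30 + 31 + 30 + 31 + 31 + 30 + 31 + 30 + 31 + 31 + 28 + 31 + 30 + 31 + 30 + 31 + 31 + 30 + 12 = 1110.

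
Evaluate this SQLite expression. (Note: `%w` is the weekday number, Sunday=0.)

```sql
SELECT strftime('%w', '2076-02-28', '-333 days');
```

1

First apply '-333 days': 2076-02-28 → 2075-04-01.
2075-04-01 is a Monday; with Sunday=0 that is 1.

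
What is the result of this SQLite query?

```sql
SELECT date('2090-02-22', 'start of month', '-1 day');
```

2090-01-31

`start of month` rewinds 2090-02-22 to 2090-02-01.
Going back 1 day from 2090-02-01 reaches 2090-01-31 (last day of January, 31 days).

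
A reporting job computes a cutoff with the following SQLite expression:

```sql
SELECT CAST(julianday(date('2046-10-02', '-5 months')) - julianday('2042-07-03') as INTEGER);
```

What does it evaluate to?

Adding -5 months to 2046-10-02 gives 2046-05-02.
28 days remain in July 2042 after the 3rd (31 − 3).
Full months from August 2042 through April 2046 contribute their day counts.
Then 2 days into May 2046.
Total: 28 + 31 + 30 + 31 + 30 + 31 + 31 + 28 + 31 + 30 + 31 + 30 + 31 + 31 + 30 + 31 + 30 + 31 + 31 + 29 + 31 + 30 + 31 + 30 + 31 + 31 + 30 + 31 + 30 + 31 + 31 + 28 + 31 + 30 + 31 + 30 + 31 + 31 + 30 + 31 + 30 + 31 + 31 + 28 + 31 + 30 + 2 = 1399.

1399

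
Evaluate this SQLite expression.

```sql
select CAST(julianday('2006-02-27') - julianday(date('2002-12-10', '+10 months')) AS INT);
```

871

Adding +10 months to 2002-12-10 gives 2003-10-10.
21 days remain in October 2003 after the 10th (31 − 10).
Full months from November 2003 through January 2006 contribute their day counts.
Then 27 days into February 2006.
Total: 21 + 30 + 31 + 31 + 29 + 31 + 30 + 31 + 30 + 31 + 31 + 30 + 31 + 30 + 31 + 31 + 28 + 31 + 30 + 31 + 30 + 31 + 31 + 30 + 31 + 30 + 31 + 31 + 27 = 871.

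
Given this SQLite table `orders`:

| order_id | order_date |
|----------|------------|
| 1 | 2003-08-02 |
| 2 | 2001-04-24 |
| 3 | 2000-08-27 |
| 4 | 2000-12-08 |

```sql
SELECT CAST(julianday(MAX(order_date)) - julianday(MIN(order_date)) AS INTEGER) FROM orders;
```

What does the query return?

1070

MIN = 2000-08-27, MAX = 2003-08-02.
4 days remain in August 2000 after the 27th (31 − 27).
Full months from September 2000 through July 2003 contribute their day counts.
Then 2 days into August 2003.
Total: 4 + 30 + 31 + 30 + 31 + 31 + 28 + 31 + 30 + 31 + 30 + 31 + 31 + 30 + 31 + 30 + 31 + 31 + 28 + 31 + 30 + 31 + 30 + 31 + 31 + 30 + 31 + 30 + 31 + 31 + 28 + 31 + 30 + 31 + 30 + 31 + 2 = 1070.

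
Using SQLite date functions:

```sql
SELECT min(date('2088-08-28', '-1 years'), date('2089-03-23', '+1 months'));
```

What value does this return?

2087-08-28

date('2088-08-28', '-1 years') → 2087-08-28.
date('2089-03-23', '+1 months') → 2089-04-23.
Earlier of the two is 2087-08-28.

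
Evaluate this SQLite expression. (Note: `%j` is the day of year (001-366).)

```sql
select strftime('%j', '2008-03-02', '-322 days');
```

105

First apply '-322 days': 2008-03-02 → 2007-04-15.
Day-of-year for 2007-04-15: days since 2007-01-01 inclusive = 105, zero-padded to 105.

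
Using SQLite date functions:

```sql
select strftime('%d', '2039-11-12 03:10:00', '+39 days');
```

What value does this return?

21

First apply '+39 days': 2039-11-12 03:10:00 → 2039-12-21 03:10:00.
`%d` extracts the 2-digit day of month: 21.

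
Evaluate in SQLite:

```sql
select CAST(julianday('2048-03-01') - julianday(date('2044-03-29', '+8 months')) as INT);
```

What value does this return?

1188

Adding +8 months to 2044-03-29 gives 2044-11-29.
1 day remains in November 2044 after the 29th (30 − 29).
Full months from December 2044 through February 2048 contribute their day counts.
Then 1 day into March 2048.
Total: 1 + 31 + 31 + 28 + 31 + 30 + 31 + 30 + 31 + 31 + 30 + 31 + 30 + 31 + 31 + 28 + 31 + 30 + 31 + 30 + 31 + 31 + 30 + 31 + 30 + 31 + 31 + 28 + 31 + 30 + 31 + 30 + 31 + 31 + 30 + 31 + 30 + 31 + 31 + 29 + 1 = 1188.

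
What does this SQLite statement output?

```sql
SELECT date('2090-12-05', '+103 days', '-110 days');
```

2090-11-28

Applying '+103 days' to 2090-12-05: counting 103 days forward gives 2091-03-18.
Applying '-110 days' to 2091-03-18: counting 110 days back gives 2090-11-28.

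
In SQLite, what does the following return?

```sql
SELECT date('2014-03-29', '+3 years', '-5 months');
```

2016-10-29

Adding +3 years to 2014-03-29 gives 2017-03-29.
Adding -5 months to 2017-03-29 gives 2016-10-29.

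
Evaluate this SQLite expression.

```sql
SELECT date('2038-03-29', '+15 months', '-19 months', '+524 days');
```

2039-05-07

Adding +15 months to 2038-03-29 gives 2039-06-29.
Adding -19 months to 2039-06-29 gives 2037-11-29.
Applying '+524 days' to 2037-11-29: counting 524 days forward gives 2039-05-07.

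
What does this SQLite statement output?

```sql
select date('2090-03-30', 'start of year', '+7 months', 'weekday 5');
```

`start of year` rewinds 2090-03-30 to 2090-01-01.
Adding +7 months to 2090-01-01 gives 2090-08-01.
`weekday 5` advances to the next Friday; 2090-08-01 is a Tuesday, so it moves forward to 2090-08-04.

2090-08-04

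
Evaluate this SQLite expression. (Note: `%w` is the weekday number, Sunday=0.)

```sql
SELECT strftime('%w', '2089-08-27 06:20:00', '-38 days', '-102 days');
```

6

First apply '-38 days', '-102 days': 2089-08-27 06:20:00 → 2089-04-09 06:20:00.
2089-04-09 is a Saturday; with Sunday=0 that is 6.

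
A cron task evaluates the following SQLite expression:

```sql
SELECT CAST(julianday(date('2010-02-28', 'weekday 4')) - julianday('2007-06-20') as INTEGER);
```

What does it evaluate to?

988

`weekday 4` advances to the next Thursday; 2010-02-28 is a Sunday, so it moves forward to 2010-03-04.
10 days remain in June 2007 after the 20th (30 − 20).
Full months from July 2007 through February 2010 contribute their day counts.
Then 4 days into March 2010.
Total: 10 + 31 + 31 + 30 + 31 + 30 + 31 + 31 + 29 + 31 + 30 + 31 + 30 + 31 + 31 + 30 + 31 + 30 + 31 + 31 + 28 + 31 + 30 + 31 + 30 + 31 + 31 + 30 + 31 + 30 + 31 + 31 + 28 + 4 = 988.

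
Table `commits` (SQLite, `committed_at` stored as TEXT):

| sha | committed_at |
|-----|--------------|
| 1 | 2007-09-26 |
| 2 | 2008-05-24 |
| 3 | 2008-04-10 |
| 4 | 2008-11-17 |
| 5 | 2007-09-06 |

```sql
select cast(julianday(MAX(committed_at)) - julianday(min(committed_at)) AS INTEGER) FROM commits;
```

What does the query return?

438

MIN = 2007-09-06, MAX = 2008-11-17.
24 days remain in September 2007 after the 6th (30 − 6).
Full months from October 2007 through October 2008 contribute their day counts.
Then 17 days into November 2008.
Total: 24 + 31 + 30 + 31 + 31 + 29 + 31 + 30 + 31 + 30 + 31 + 31 + 30 + 31 + 17 = 438.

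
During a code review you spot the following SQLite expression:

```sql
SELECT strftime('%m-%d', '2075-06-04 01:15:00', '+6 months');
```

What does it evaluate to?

First apply '+6 months': 2075-06-04 01:15:00 → 2075-12-04 01:15:00.
`%m-%d` extracts the month-day: 12-04.

12-04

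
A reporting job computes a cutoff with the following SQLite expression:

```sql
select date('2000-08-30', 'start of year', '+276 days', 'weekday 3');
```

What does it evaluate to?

`start of year` rewinds 2000-08-30 to 2000-01-01.
Applying '+276 days' to 2000-01-01: counting 276 days forward gives 2000-10-03.
`weekday 3` advances to the next Wednesday; 2000-10-03 is a Tuesday, so it moves forward to 2000-10-04.

2000-10-04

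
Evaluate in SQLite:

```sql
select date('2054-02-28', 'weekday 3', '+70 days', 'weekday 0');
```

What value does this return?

2054-05-17

`weekday 3` advances to the next Wednesday; 2054-02-28 is a Saturday, so it moves forward to 2054-03-04.
Applying '+70 days' to 2054-03-04: counting 70 days forward gives 2054-05-13.
`weekday 0` advances to the next Sunday; 2054-05-13 is a Wednesday, so it moves forward to 2054-05-17.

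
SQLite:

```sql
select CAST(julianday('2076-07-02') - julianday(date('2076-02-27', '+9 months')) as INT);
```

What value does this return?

Adding +9 months to 2076-02-27 gives 2076-11-27.
29 days remain in July 2076 after the 2nd (31 − 2).
August 2076: 31 days.
September 2076: 30 days.
October 2076: 31 days.
Then 27 days into November 2076.
Total: 29 + 31 + 30 + 31 + 27 = 148.
The subtraction is earlier − later, so the result is −148 → -148.

-148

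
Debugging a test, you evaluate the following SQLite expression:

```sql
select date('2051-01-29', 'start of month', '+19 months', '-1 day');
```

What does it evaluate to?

2052-07-31

`start of month` rewinds 2051-01-29 to 2051-01-01.
Adding +19 months to 2051-01-01 gives 2052-08-01.
Going back 1 day from 2052-08-01 reaches 2052-07-31 (last day of July, 31 days).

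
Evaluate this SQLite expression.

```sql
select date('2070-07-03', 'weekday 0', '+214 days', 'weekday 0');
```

`weekday 0` advances to the next Sunday; 2070-07-03 is a Thursday, so it moves forward to 2070-07-06.
Applying '+214 days' to 2070-07-06: counting 214 days forward gives 2071-02-05.
`weekday 0` advances to the next Sunday; 2071-02-05 is a Thursday, so it moves forward to 2071-02-08.

2071-02-08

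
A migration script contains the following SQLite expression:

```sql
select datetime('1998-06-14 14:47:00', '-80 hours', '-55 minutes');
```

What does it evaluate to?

-80 hours from 1998-06-14 14:47:00 is 1998-06-11 06:47:00 (crosses midnight).
-55 minutes from 1998-06-11 06:47:00 is 1998-06-11 05:52:00.

1998-06-11 05:52:00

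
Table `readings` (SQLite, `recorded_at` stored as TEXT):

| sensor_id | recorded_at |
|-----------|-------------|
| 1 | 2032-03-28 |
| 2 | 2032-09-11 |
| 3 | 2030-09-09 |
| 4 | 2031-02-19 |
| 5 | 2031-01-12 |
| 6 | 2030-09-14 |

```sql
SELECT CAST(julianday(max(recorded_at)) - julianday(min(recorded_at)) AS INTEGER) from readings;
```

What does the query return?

733

MIN = 2030-09-09, MAX = 2032-09-11.
21 days remain in September 2030 after the 9th (30 − 9).
Full months from October 2030 through August 2032 contribute their day counts.
Then 11 days into September 2032.
Total: 21 + 31 + 30 + 31 + 31 + 28 + 31 + 30 + 31 + 30 + 31 + 31 + 30 + 31 + 30 + 31 + 31 + 29 + 31 + 30 + 31 + 30 + 31 + 31 + 11 = 733.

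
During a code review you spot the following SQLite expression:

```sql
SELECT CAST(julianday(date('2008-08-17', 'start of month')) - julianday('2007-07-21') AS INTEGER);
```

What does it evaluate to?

377

`start of month` rewinds 2008-08-17 to 2008-08-01.
10 days remain in July 2007 after the 21st (31 − 21).
Full months from August 2007 through July 2008 contribute their day counts.
Then 1 day into August 2008.
Total: 10 + 31 + 30 + 31 + 30 + 31 + 31 + 29 + 31 + 30 + 31 + 30 + 31 + 1 = 377.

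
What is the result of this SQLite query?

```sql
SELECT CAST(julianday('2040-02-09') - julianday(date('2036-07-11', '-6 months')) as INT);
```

1490

Adding -6 months to 2036-07-11 gives 2036-01-11.
20 days remain in January 2036 after the 11th (31 − 11).
Full months from February 2036 through January 2040 contribute their day counts.
Then 9 days into February 2040.
Total: 20 + 29 + 31 + 30 + 31 + 30 + 31 + 31 + 30 + 31 + 30 + 31 + 31 + 28 + 31 + 30 + 31 + 30 + 31 + 31 + 30 + 31 + 30 + 31 + 31 + 28 + 31 + 30 + 31 + 30 + 31 + 31 + 30 + 31 + 30 + 31 + 31 + 28 + 31 + 30 + 31 + 30 + 31 + 31 + 30 + 31 + 30 + 31 + 31 + 9 = 1490.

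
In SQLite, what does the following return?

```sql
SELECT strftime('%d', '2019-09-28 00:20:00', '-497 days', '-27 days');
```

First apply '-497 days', '-27 days': 2019-09-28 00:20:00 → 2018-04-22 00:20:00.
`%d` extracts the 2-digit day of month: 22.

22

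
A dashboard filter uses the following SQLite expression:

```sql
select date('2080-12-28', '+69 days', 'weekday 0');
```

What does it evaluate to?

Applying '+69 days' to 2080-12-28: counting 69 days forward gives 2081-03-07.
`weekday 0` advances to the next Sunday; 2081-03-07 is a Friday, so it moves forward to 2081-03-09.

2081-03-09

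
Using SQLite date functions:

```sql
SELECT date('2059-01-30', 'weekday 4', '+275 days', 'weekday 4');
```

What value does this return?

2059-11-06

`weekday 4` advances to the next Thursday; 2059-01-30 is already a Thursday, so it stays at 2059-01-30.
Applying '+275 days' to 2059-01-30: counting 275 days forward gives 2059-11-01.
`weekday 4` advances to the next Thursday; 2059-11-01 is a Saturday, so it moves forward to 2059-11-06.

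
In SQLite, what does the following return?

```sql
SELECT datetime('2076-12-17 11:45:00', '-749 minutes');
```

749 minutes = 12h 29m; -749 minutes from 2076-12-17 11:45:00 is 2076-12-16 23:16:00 (crosses midnight).

2076-12-16 23:16:00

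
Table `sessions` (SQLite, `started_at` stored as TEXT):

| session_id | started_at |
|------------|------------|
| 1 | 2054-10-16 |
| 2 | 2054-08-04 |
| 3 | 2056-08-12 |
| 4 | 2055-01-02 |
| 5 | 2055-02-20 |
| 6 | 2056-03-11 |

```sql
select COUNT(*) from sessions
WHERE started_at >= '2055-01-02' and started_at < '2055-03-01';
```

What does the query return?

2

Rows in [2055-01-02, 2055-03-01): 2055-01-02, 2055-02-20 → 2 rows.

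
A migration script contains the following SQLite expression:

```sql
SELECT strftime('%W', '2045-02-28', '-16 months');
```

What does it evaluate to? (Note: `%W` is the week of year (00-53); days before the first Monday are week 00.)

43

First apply '-16 months': 2045-02-28 → 2043-10-28.
2043-10-28 is a Wednesday. SQLite's %W counts Mondays since the year started; the result is 43.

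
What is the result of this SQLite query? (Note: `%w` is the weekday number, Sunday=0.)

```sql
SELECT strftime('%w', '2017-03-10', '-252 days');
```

First apply '-252 days': 2017-03-10 → 2016-07-01.
2016-07-01 is a Friday; with Sunday=0 that is 5.

5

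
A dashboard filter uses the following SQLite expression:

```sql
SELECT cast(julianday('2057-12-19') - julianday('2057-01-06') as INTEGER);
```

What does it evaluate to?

25 days remain in January 2057 after the 6th (31 − 6).
Full months from February 2057 through November 2057 contribute their day counts.
Then 19 days into December 2057.
Total: 25 + 28 + 31 + 30 + 31 + 30 + 31 + 31 + 30 + 31 + 30 + 19 = 347.

347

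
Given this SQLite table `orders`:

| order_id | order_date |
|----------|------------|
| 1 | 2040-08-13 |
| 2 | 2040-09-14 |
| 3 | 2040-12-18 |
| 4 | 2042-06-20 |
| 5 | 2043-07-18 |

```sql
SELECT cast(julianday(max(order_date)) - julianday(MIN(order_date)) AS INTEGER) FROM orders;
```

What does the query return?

1069

MIN = 2040-08-13, MAX = 2043-07-18.
18 days remain in August 2040 after the 13th (31 − 13).
Full months from September 2040 through June 2043 contribute their day counts.
Then 18 days into July 2043.
Total: 18 + 30 + 31 + 30 + 31 + 31 + 28 + 31 + 30 + 31 + 30 + 31 + 31 + 30 + 31 + 30 + 31 + 31 + 28 + 31 + 30 + 31 + 30 + 31 + 31 + 30 + 31 + 30 + 31 + 31 + 28 + 31 + 30 + 31 + 30 + 18 = 1069.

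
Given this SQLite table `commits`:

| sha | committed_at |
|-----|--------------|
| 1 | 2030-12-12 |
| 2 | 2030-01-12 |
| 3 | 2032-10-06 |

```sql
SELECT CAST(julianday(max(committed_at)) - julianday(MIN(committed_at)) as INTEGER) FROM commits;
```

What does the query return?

MIN = 2030-01-12, MAX = 2032-10-06.
19 days remain in January 2030 after the 12th (31 − 12).
Full months from February 2030 through September 2032 contribute their day counts.
Then 6 days into October 2032.
Total: 19 + 28 + 31 + 30 + 31 + 30 + 31 + 31 + 30 + 31 + 30 + 31 + 31 + 28 + 31 + 30 + 31 + 30 + 31 + 31 + 30 + 31 + 30 + 31 + 31 + 29 + 31 + 30 + 31 + 30 + 31 + 31 + 30 + 6 = 998.

998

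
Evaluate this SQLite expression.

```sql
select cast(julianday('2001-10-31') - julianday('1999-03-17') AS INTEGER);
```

959

14 days remain in March 1999 after the 17th (31 − 17).
Full months from April 1999 through September 2001 contribute their day counts.
Then 31 days into October 2001.
Total: 14 + 30 + 31 + 30 + 31 + 31 + 30 + 31 + 30 + 31 + 31 + 29 + 31 + 30 + 31 + 30 + 31 + 31 + 30 + 31 + 30 + 31 + 31 + 28 + 31 + 30 + 31 + 30 + 31 + 31 + 30 + 31 = 959.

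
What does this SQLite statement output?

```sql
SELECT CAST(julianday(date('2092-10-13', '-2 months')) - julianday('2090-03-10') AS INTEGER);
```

887

Adding -2 months to 2092-10-13 gives 2092-08-13.
21 days remain in March 2090 after the 10th (31 − 10).
Full months from April 2090 through July 2092 contribute their day counts.
Then 13 days into August 2092.
Total: 21 + 30 + 31 + 30 + 31 + 31 + 30 + 31 + 30 + 31 + 31 + 28 + 31 + 30 + 31 + 30 + 31 + 31 + 30 + 31 + 30 + 31 + 31 + 29 + 31 + 30 + 31 + 30 + 31 + 13 = 887.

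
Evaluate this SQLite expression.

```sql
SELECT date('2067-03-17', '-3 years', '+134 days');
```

2064-07-29

Adding -3 years to 2067-03-17 gives 2064-03-17.
Applying '+134 days' to 2064-03-17: counting 134 days forward gives 2064-07-29.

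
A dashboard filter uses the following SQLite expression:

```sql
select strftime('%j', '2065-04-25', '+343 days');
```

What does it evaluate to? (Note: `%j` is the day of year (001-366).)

093

First apply '+343 days': 2065-04-25 → 2066-04-03.
Day-of-year for 2066-04-03: days since 2066-01-01 inclusive = 93, zero-padded to 093.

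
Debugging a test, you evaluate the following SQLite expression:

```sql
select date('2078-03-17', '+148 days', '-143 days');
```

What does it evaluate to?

Applying '+148 days' to 2078-03-17: counting 148 days forward gives 2078-08-12.
Applying '-143 days' to 2078-08-12: counting 143 days back gives 2078-03-22.

2078-03-22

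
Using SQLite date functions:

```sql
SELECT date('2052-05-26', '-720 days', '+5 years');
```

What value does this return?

2055-06-06

Applying '-720 days' to 2052-05-26: counting 720 days back gives 2050-06-06.
Adding +5 years to 2050-06-06 gives 2055-06-06.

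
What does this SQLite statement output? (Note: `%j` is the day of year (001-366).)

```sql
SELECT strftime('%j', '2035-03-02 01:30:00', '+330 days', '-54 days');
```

337

First apply '+330 days', '-54 days': 2035-03-02 01:30:00 → 2035-12-03 01:30:00.
Day-of-year for 2035-12-03: days since 2035-01-01 inclusive = 337, zero-padded to 337.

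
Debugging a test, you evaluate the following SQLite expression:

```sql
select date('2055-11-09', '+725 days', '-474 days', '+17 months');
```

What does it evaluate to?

2057-12-17

Applying '+725 days' to 2055-11-09: counting 725 days forward gives 2057-11-03.
Applying '-474 days' to 2057-11-03: counting 474 days back gives 2056-07-17.
Adding +17 months to 2056-07-17 gives 2057-12-17.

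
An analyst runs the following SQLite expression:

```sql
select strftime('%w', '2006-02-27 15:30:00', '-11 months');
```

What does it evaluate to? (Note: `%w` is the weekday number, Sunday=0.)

First apply '-11 months': 2006-02-27 15:30:00 → 2005-03-27 15:30:00.
2005-03-27 is a Sunday; with Sunday=0 that is 0.

0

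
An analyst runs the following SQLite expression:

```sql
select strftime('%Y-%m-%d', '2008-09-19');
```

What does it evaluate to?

`%Y-%m-%d` extracts the ISO date: 2008-09-19.

2008-09-19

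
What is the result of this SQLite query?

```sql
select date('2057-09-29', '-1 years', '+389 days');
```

2057-10-23

Adding -1 year to 2057-09-29 gives 2056-09-29.
Applying '+389 days' to 2056-09-29: counting 389 days forward gives 2057-10-23.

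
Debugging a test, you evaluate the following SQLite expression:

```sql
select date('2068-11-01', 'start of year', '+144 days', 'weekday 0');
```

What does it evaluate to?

`start of year` rewinds 2068-11-01 to 2068-01-01.
Applying '+144 days' to 2068-01-01: counting 144 days forward gives 2068-05-24.
`weekday 0` advances to the next Sunday; 2068-05-24 is a Thursday, so it moves forward to 2068-05-27.

2068-05-27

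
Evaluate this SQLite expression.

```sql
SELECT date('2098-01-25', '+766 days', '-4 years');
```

Applying '+766 days' to 2098-01-25: counting 766 days forward gives 2100-03-02.
Adding -4 years to 2100-03-02 gives 2096-03-02.

2096-03-02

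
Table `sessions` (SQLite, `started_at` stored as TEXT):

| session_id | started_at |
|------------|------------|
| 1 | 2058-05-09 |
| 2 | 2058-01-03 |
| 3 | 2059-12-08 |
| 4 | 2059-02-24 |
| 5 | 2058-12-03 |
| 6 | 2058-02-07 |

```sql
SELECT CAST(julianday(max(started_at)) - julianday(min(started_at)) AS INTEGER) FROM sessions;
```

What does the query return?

MIN = 2058-01-03, MAX = 2059-12-08.
28 days remain in January 2058 after the 3rd (31 − 3).
Full months from February 2058 through November 2059 contribute their day counts.
Then 8 days into December 2059.
Total: 28 + 28 + 31 + 30 + 31 + 30 + 31 + 31 + 30 + 31 + 30 + 31 + 31 + 28 + 31 + 30 + 31 + 30 + 31 + 31 + 30 + 31 + 30 + 8 = 704.

704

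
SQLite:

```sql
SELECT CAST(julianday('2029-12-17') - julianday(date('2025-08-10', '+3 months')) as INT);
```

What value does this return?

1498

Adding +3 months to 2025-08-10 gives 2025-11-10.
20 days remain in November 2025 after the 10th (30 − 10).
Full months from December 2025 through November 2029 contribute their day counts.
Then 17 days into December 2029.
Total: 20 + 31 + 31 + 28 + 31 + 30 + 31 + 30 + 31 + 31 + 30 + 31 + 30 + 31 + 31 + 28 + 31 + 30 + 31 + 30 + 31 + 31 + 30 + 31 + 30 + 31 + 31 + 29 + 31 + 30 + 31 + 30 + 31 + 31 + 30 + 31 + 30 + 31 + 31 + 28 + 31 + 30 + 31 + 30 + 31 + 31 + 30 + 31 + 30 + 17 = 1498.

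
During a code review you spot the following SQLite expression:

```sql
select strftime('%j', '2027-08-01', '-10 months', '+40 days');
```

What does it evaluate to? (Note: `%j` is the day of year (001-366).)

314

First apply '-10 months', '+40 days': 2027-08-01 → 2026-11-10.
Day-of-year for 2026-11-10: days since 2026-01-01 inclusive = 314, zero-padded to 314.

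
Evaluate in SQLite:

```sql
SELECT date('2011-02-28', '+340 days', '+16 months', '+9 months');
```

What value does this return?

2014-03-03

Applying '+340 days' to 2011-02-28: counting 340 days forward gives 2012-02-03.
Adding +16 months to 2012-02-03 gives 2013-06-03.
Adding +9 months to 2013-06-03 gives 2014-03-03.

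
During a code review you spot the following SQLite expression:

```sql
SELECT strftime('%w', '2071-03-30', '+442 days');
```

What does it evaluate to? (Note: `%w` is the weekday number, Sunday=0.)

2

First apply '+442 days': 2071-03-30 → 2072-06-14.
2072-06-14 is a Tuesday; with Sunday=0 that is 2.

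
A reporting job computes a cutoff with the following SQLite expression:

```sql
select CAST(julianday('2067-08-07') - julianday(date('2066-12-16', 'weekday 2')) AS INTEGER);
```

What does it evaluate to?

229

`weekday 2` advances to the next Tuesday; 2066-12-16 is a Thursday, so it moves forward to 2066-12-21.
10 days remain in December 2066 after the 21st (31 − 21).
Full months from January 2067 through July 2067 contribute their day counts.
Then 7 days into August 2067.
Total: 10 + 31 + 28 + 31 + 30 + 31 + 30 + 31 + 7 = 229.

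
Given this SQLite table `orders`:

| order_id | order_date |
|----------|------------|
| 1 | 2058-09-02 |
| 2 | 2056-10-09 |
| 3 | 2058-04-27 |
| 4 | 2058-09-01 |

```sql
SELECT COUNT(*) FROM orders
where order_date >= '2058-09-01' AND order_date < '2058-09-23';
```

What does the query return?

2

Rows in [2058-09-01, 2058-09-23): 2058-09-02, 2058-09-01 → 2 rows.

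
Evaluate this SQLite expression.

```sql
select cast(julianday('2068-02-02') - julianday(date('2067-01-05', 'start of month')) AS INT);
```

`start of month` rewinds 2067-01-05 to 2067-01-01.
30 days remain in January 2067 after the 1st (31 − 1).
Full months from February 2067 through January 2068 contribute their day counts.
Then 2 days into February 2068.
Total: 30 + 28 + 31 + 30 + 31 + 30 + 31 + 31 + 30 + 31 + 30 + 31 + 31 + 2 = 397.

397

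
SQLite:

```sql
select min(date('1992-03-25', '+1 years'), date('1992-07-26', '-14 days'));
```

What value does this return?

1992-07-12

date('1992-03-25', '+1 years') → 1993-03-25.
date('1992-07-26', '-14 days') → 1992-07-12.
Earlier of the two is 1992-07-12.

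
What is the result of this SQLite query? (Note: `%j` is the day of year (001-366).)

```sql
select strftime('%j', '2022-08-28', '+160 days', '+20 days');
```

055

First apply '+160 days', '+20 days': 2022-08-28 → 2023-02-24.
Day-of-year for 2023-02-24: days since 2023-01-01 inclusive = 55, zero-padded to 055.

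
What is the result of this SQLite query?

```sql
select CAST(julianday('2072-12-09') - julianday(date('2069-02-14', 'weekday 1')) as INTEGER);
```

1390

`weekday 1` advances to the next Monday; 2069-02-14 is a Thursday, so it moves forward to 2069-02-18.
10 days remain in February 2069 after the 18th (28 − 18).
Full months from March 2069 through November 2072 contribute their day counts.
Then 9 days into December 2072.
Total: 10 + 31 + 30 + 31 + 30 + 31 + 31 + 30 + 31 + 30 + 31 + 31 + 28 + 31 + 30 + 31 + 30 + 31 + 31 + 30 + 31 + 30 + 31 + 31 + 28 + 31 + 30 + 31 + 30 + 31 + 31 + 30 + 31 + 30 + 31 + 31 + 29 + 31 + 30 + 31 + 30 + 31 + 31 + 30 + 31 + 30 + 9 = 1390.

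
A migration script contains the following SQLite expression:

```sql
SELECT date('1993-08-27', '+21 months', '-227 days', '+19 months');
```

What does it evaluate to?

Adding +21 months to 1993-08-27 gives 1995-05-27.
Applying '-227 days' to 1995-05-27: counting 227 days back gives 1994-10-12.
Adding +19 months to 1994-10-12 gives 1996-05-12.

1996-05-12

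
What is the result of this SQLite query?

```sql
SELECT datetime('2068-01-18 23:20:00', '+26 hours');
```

+26 hours from 2068-01-18 23:20:00 is 2068-01-20 01:20:00 (crosses midnight).

2068-01-20 01:20:00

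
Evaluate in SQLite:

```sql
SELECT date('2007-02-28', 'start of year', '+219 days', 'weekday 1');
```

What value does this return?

2007-08-13

`start of year` rewinds 2007-02-28 to 2007-01-01.
Applying '+219 days' to 2007-01-01: counting 219 days forward gives 2007-08-08.
`weekday 1` advances to the next Monday; 2007-08-08 is a Wednesday, so it moves forward to 2007-08-13.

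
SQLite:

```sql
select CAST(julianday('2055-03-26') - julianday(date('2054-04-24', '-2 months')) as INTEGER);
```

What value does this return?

395

Adding -2 months to 2054-04-24 gives 2054-02-24.
4 days remain in February 2054 after the 24th (28 − 24).
Full months from March 2054 through February 2055 contribute their day counts.
Then 26 days into March 2055.
Total: 4 + 31 + 30 + 31 + 30 + 31 + 31 + 30 + 31 + 30 + 31 + 31 + 28 + 26 = 395.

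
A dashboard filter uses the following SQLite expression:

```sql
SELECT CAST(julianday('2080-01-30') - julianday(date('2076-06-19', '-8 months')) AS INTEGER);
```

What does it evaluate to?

1564

Adding -8 months to 2076-06-19 gives 2075-10-19.
12 days remain in October 2075 after the 19th (31 − 19).
Full months from November 2075 through December 2079 contribute their day counts.
Then 30 days into January 2080.
Total: 12 + 30 + 31 + 31 + 29 + 31 + 30 + 31 + 30 + 31 + 31 + 30 + 31 + 30 + 31 + 31 + 28 + 31 + 30 + 31 + 30 + 31 + 31 + 30 + 31 + 30 + 31 + 31 + 28 + 31 + 30 + 31 + 30 + 31 + 31 + 30 + 31 + 30 + 31 + 31 + 28 + 31 + 30 + 31 + 30 + 31 + 31 + 30 + 31 + 30 + 31 + 30 = 1564.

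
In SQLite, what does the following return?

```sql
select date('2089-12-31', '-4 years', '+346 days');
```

2086-12-12

Adding -4 years to 2089-12-31 gives 2085-12-31.
Applying '+346 days' to 2085-12-31: counting 346 days forward gives 2086-12-12.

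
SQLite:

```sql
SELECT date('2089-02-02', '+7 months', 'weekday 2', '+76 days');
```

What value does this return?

Adding +7 months to 2089-02-02 gives 2089-09-02.
`weekday 2` advances to the next Tuesday; 2089-09-02 is a Friday, so it moves forward to 2089-09-06.
Applying '+76 days' to 2089-09-06: counting 76 days forward gives 2089-11-21.

2089-11-21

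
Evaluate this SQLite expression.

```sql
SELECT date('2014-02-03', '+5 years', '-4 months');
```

Adding +5 years to 2014-02-03 gives 2019-02-03.
Adding -4 months to 2019-02-03 gives 2018-10-03.

2018-10-03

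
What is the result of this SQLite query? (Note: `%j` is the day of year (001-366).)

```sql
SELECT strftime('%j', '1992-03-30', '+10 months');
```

First apply '+10 months': 1992-03-30 → 1993-01-30.
Day-of-year for 1993-01-30: days since 1993-01-01 inclusive = 30, zero-padded to 030.

030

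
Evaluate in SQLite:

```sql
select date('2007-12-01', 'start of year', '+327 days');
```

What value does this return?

`start of year` rewinds 2007-12-01 to 2007-01-01.
Applying '+327 days' to 2007-01-01: counting 327 days forward gives 2007-11-24.

2007-11-24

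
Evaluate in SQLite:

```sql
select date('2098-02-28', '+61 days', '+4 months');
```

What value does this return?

Applying '+61 days' to 2098-02-28: counting 61 days forward gives 2098-04-30.
Adding +4 months to 2098-04-30 gives 2098-08-30.

2098-08-30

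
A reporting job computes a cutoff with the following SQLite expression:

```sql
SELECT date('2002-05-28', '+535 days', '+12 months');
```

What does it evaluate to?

2004-11-14

Applying '+535 days' to 2002-05-28: counting 535 days forward gives 2003-11-14.
Adding +12 months to 2003-11-14 gives 2004-11-14.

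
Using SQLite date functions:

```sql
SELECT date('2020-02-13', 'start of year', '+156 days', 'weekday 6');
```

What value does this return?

2020-06-06

`start of year` rewinds 2020-02-13 to 2020-01-01.
Applying '+156 days' to 2020-01-01: counting 156 days forward gives 2020-06-05.
`weekday 6` advances to the next Saturday; 2020-06-05 is a Friday, so it moves forward to 2020-06-06.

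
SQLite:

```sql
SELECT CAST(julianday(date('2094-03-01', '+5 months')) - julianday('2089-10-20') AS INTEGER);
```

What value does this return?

Adding +5 months to 2094-03-01 gives 2094-08-01.
11 days remain in October 2089 after the 20th (31 − 20).
Full months from November 2089 through July 2094 contribute their day counts.
Then 1 day into August 2094.
Total: 11 + 30 + 31 + 31 + 28 + 31 + 30 + 31 + 30 + 31 + 31 + 30 + 31 + 30 + 31 + 31 + 28 + 31 + 30 + 31 + 30 + 31 + 31 + 30 + 31 + 30 + 31 + 31 + 29 + 31 + 30 + 31 + 30 + 31 + 31 + 30 + 31 + 30 + 31 + 31 + 28 + 31 + 30 + 31 + 30 + 31 + 31 + 30 + 31 + 30 + 31 + 31 + 28 + 31 + 30 + 31 + 30 + 31 + 1 = 1746.

1746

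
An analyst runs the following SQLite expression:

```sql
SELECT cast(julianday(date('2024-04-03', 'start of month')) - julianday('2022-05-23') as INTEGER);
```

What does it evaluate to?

`start of month` rewinds 2024-04-03 to 2024-04-01.
8 days remain in May 2022 after the 23rd (31 − 23).
Full months from June 2022 through March 2024 contribute their day counts.
Then 1 day into April 2024.
Total: 8 + 30 + 31 + 31 + 30 + 31 + 30 + 31 + 31 + 28 + 31 + 30 + 31 + 30 + 31 + 31 + 30 + 31 + 30 + 31 + 31 + 29 + 31 + 1 = 679.

679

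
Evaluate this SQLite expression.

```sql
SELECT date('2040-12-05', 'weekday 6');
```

2040-12-08

`weekday 6` advances to the next Saturday; 2040-12-05 is a Wednesday, so it moves forward to 2040-12-08.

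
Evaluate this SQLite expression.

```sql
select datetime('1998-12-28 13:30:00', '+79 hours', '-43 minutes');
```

+79 hours from 1998-12-28 13:30:00 is 1998-12-31 20:30:00 (crosses midnight).
-43 minutes from 1998-12-31 20:30:00 is 1998-12-31 19:47:00.

1998-12-31 19:47:00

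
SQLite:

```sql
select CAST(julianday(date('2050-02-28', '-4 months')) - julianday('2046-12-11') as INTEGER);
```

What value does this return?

Adding -4 months to 2050-02-28 gives 2049-10-28.
20 days remain in December 2046 after the 11th (31 − 11).
Full months from January 2047 through September 2049 contribute their day counts.
Then 28 days into October 2049.
Total: 20 + 31 + 28 + 31 + 30 + 31 + 30 + 31 + 31 + 30 + 31 + 30 + 31 + 31 + 29 + 31 + 30 + 31 + 30 + 31 + 31 + 30 + 31 + 30 + 31 + 31 + 28 + 31 + 30 + 31 + 30 + 31 + 31 + 30 + 28 = 1052.

1052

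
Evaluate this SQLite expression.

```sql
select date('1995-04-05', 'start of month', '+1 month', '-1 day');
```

`start of month` rewinds 1995-04-05 to 1995-04-01.
Adding +1 month to 1995-04-01 gives 1995-05-01.
Going back 1 day from 1995-05-01 reaches 1995-04-30 (last day of April, 30 days).

1995-04-30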